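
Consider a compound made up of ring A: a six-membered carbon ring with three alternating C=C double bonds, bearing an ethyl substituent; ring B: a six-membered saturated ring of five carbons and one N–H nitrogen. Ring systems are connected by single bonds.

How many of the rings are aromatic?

1

Ring A is fully conjugated (every ring atom contributes a p orbital); 3 ring double bonds give 6 π electrons. 6 = 4(1)+2, so ring A is aromatic (benzene).
Ring B has only sp³ atoms, so it is not fully conjugated — not aromatic (piperidine).
Aromatic: A. Total: 1.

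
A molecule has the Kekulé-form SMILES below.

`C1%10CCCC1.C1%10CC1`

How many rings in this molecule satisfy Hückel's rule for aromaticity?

0

The SMILES encodes a five-membered saturated carbon ring; a three-membered saturated carbon ring.
The 5-membered ring has only sp³ atoms, so it is not fully conjugated — not aromatic (cyclopentane).
The 3-membered ring has only sp³ atoms, so it is not fully conjugated — not aromatic (cyclopropane).
None of the rings are aromatic. Total: 0.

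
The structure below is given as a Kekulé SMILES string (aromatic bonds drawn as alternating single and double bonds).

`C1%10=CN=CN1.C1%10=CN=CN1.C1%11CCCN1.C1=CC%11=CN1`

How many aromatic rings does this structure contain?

The SMILES encodes a five-membered ring with nitrogens at positions 1 and 3 (one bearing H, one in a C=N bond) and two double bonds; a five-membered ring with nitrogens at positions 1 and 3 (one bearing H, one in a C=N bond) and two double bonds; a five-membered saturated ring of four carbons and one N–H nitrogen; a five-membered ring of four carbons and one nitrogen bearing a hydrogen, with two C=C double bonds.
The 5-membered ring with two nitrogens (one N–H, one =N–) has a continuous p-orbital overlap around the ring; 2 ring double bonds (4 π electrons) plus a heteroatom lone pair (2) give 6 π electrons. Since 6 = 4n+2 (n=1), it is aromatic (imidazole).
The second 5-membered ring with two nitrogens (one N–H, one =N–) has a continuous p-orbital overlap around the ring; 2 ring double bonds (4 π electrons) plus a heteroatom lone pair (2) give 6 π electrons. That satisfies 4n+2 with n=1, so it is aromatic (imidazole).
The 5-membered ring with one N–H has only sp³ atoms, so it is not fully conjugated — not aromatic (pyrrolidine).
The second 5-membered ring with one N–H is fully conjugated (every ring atom contributes a p orbital); 2 ring double bonds (4 π electrons) plus a heteroatom lone pair (2) give 6 π electrons. 6 = 4(1)+2, so it is aromatic (pyrrole).
3 of the 4 rings are aromatic. Total: 3.

3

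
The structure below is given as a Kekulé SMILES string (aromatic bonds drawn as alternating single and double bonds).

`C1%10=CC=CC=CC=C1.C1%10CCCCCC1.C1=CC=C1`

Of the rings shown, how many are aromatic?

0

The SMILES encodes an eight-membered carbon ring with four alternating C=C double bonds; a seven-membered saturated carbon ring; a four-membered carbon ring with two alternating C=C double bonds.
The 8-membered ring has only sp² ring atoms; a planar conformation would have a fully conjugated π system of 8 electrons. But 8 = 4(2), which is 4n not 4n+2, so it is not aromatic (cyclooctatetraene) — cyclooctatetraene distorts into a non-planar tub to avoid antiaromaticity.
The 7-membered ring has only sp³ atoms, so it is not fully conjugated — not aromatic (cycloheptane).
The 4-membered ring has only sp² ring atoms; a planar conformation would have a fully conjugated π system of 4 electrons. But 4 = 4(1), which is 4n not 4n+2, so it is not aromatic (cyclobutadiene) — cyclobutadiene is antiaromatic and distorts to a rectangle.
None of the rings are aromatic. Total: 0.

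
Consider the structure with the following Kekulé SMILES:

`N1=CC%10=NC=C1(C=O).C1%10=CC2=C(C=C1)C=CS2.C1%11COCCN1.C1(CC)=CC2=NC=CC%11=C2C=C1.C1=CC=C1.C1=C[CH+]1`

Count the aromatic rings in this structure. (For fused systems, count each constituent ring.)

6

The SMILES encodes a six-membered ring with nitrogens at positions 1 and 4 and three alternating double bonds; a six-membered carbon ring with three alternating C=C double bonds, fused to a five-membered ring containing one sulfur and two C=C double bonds; a six-membered saturated ring with an oxygen and an N–H nitrogen at positions 1 and 4; two fused six-membered rings, each with three alternating double bonds; one ring is all carbon and the other has one ring nitrogen; a four-membered carbon ring with two alternating C=C double bonds; a three-membered all-carbon ring bearing a positive charge on one carbon, with one C=C double bond.
The 6-membered ring with two nitrogens (1,4) is planar and fully conjugated; 3 ring double bonds give 6 π electrons. 6 = 4(1)+2, so it is aromatic (pyrazine).
The fused 6/5-membered bicyclic (with one sulfur) is a single π system with 9 sp² atoms and 10 π electrons from ring double bonds plus a heteroatom lone pair. 10 = 4(2)+2, so the system is aromatic and both rings count as aromatic (benzothiophene).
The 6-membered ring with one oxygen and one N–H (1,4) has only sp³ atoms, so it is not fully conjugated — not aromatic (morpholine).
The fused 6/6-membered bicyclic (with one nitrogen) is a single π system with 10 sp² atoms and 10 π electrons from ring double bonds. 10 = 4(2)+2, so the system is aromatic and both rings count as aromatic (quinoline).
The 4-membered ring has only sp² ring atoms; a planar conformation would have a fully conjugated π system of 4 electrons. But 4 = 4(1), which is 4n not 4n+2, so it is not aromatic (cyclobutadiene) — cyclobutadiene is antiaromatic and distorts to a rectangle.
The 3-membered ring is planar and fully conjugated; 1 ring double bond (2 π electrons) plus the carbocation's empty p orbital (0, but keeps the ring conjugated) give 2 π electrons. 2 = 4(0)+2, so it is aromatic (cyclopropenyl cation).
6 of the 8 rings are aromatic. Total: 6.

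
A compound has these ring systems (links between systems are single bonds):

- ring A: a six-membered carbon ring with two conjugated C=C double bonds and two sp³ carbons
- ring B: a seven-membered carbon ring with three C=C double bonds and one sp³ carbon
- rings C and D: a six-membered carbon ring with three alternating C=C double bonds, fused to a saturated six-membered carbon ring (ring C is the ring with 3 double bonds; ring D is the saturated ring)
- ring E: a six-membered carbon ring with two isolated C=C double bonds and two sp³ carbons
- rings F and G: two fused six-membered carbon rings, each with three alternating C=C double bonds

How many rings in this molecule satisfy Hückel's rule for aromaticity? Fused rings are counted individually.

3

Ring A has two sp³ carbons, so it is not fully conjugated — not aromatic (1,3-cyclohexadiene).
Ring B has one sp³ carbon, so it is not fully conjugated — not aromatic (cycloheptatriene).
Ring C is planar and fully conjugated; 3 ring double bonds give 6 π electrons. Since 6 = 4n+2 (n=1), ring C is aromatic (benzene ring).
Ring D has four sp³ carbons, so it is not fully conjugated — not aromatic (cyclohexane ring).
Ring E has two sp³ carbons, so it is not fully conjugated — not aromatic (1,4-cyclohexadiene).
Rings F and G form a fused bicyclic system with 10 sp² atoms and 10 π electrons from ring double bonds. 10 = 4(2)+2, so the system is aromatic and both rings count as aromatic (naphthalene).
Aromatic: C, F, G. Total: 3.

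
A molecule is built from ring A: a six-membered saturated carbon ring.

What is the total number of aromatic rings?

Ring A has only sp³ atoms, so it is not fully conjugated — not aromatic (cyclohexane).

0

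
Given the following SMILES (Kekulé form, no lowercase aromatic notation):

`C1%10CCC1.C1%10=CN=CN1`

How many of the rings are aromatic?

1

The SMILES encodes a four-membered saturated carbon ring; a five-membered ring with nitrogens at positions 1 and 3 (one bearing H, one in a C=N bond) and two double bonds.
The 4-membered ring has only sp³ atoms, so it is not fully conjugated — not aromatic (cyclobutane).
The 5-membered ring with two nitrogens (one N–H, one =N–) is fully conjugated (every ring atom contributes a p orbital); 2 ring double bonds (4 π electrons) plus a heteroatom lone pair (2) give 6 π electrons. That satisfies 4n+2 with n=1, so it is aromatic (imidazole).
1 of the 2 rings is aromatic. Total: 1.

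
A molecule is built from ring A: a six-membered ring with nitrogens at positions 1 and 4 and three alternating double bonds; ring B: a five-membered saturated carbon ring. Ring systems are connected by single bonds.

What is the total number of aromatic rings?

1

Ring A is planar and fully conjugated; 3 ring double bonds give 6 π electrons. 6 = 4(1)+2, so ring A is aromatic (pyrazine).
Ring B has only sp³ atoms, so it is not fully conjugated — not aromatic (cyclopentane).
Aromatic: A. Total: 1.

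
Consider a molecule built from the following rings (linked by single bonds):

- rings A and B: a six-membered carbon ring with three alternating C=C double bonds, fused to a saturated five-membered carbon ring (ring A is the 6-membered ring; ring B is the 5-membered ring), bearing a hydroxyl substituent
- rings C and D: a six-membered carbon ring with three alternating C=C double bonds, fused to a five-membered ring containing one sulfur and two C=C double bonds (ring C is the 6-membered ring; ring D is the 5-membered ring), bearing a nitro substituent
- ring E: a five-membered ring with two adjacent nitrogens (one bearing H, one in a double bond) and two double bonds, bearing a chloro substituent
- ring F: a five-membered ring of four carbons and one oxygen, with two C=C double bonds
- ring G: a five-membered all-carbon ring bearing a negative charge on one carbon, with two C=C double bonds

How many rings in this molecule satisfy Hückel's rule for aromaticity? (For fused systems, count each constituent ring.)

6

Ring A is fully conjugated (every ring atom contributes a p orbital); 3 ring double bonds give 6 π electrons. That satisfies 4n+2 with n=1, so ring A is aromatic (benzene ring).
Ring B has three sp³ carbons, so it is not fully conjugated — not aromatic (cyclopentane ring).
Rings C and D form a fused bicyclic system (with one sulfur) with 9 sp² atoms and 10 π electrons from ring double bonds plus a heteroatom lone pair. 10 = 4(2)+2, so the system is aromatic and both rings count as aromatic (benzothiophene).
Ring E is planar and fully conjugated; 2 ring double bonds (4 π electrons) plus a heteroatom lone pair (2) give 6 π electrons. 6 = 4(1)+2, so ring E is aromatic (pyrazole).
Ring F is planar and fully conjugated; 2 ring double bonds (4 π electrons) plus a heteroatom lone pair (2) give 6 π electrons. That satisfies 4n+2 with n=1, so ring F is aromatic (furan).
Ring G has a continuous p-orbital overlap around the ring; 2 ring double bonds (4 π electrons) plus the carbanion lone pair (2) give 6 π electrons. Since 6 = 4n+2 (n=1), ring G is aromatic (cyclopentadienyl anion).
Aromatic: A, C, D, E, F, G. Total: 6.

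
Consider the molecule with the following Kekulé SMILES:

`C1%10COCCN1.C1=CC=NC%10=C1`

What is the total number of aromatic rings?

1

The SMILES encodes a six-membered saturated ring with an oxygen and an N–H nitrogen at positions 1 and 4; a six-membered ring of five carbons and one nitrogen with three alternating double bonds.
The 6-membered ring with one oxygen and one N–H (1,4) has only sp³ atoms, so it is not fully conjugated — not aromatic (morpholine).
The 6-membered ring with one nitrogen is planar and fully conjugated; 3 ring double bonds give 6 π electrons. Since 6 = 4n+2 (n=1), it is aromatic (pyridine).
1 of the 2 rings is aromatic. Total: 1.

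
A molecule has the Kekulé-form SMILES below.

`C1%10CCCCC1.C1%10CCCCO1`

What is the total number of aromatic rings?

The SMILES encodes a six-membered saturated carbon ring; a six-membered saturated ring of five carbons and one oxygen.
The 6-membered ring has only sp³ atoms, so it is not fully conjugated — not aromatic (cyclohexane).
The 6-membered ring with one oxygen has only sp³ atoms, so it is not fully conjugated — not aromatic (tetrahydropyran).
None of the rings are aromatic. Total: 0.

0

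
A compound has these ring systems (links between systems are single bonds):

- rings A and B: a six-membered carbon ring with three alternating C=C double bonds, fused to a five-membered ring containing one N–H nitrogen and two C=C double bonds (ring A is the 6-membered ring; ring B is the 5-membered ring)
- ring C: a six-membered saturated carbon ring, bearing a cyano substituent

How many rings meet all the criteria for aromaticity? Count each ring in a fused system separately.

Rings A and B form a fused bicyclic system (with one N–H) with 9 sp² atoms and 10 π electrons from ring double bonds plus a heteroatom lone pair. 10 = 4(2)+2, so the system is aromatic and both rings count as aromatic (indole).
Ring C has only sp³ atoms, so it is not fully conjugated — not aromatic (cyclohexane).
Aromatic: A, B. Total: 2.

2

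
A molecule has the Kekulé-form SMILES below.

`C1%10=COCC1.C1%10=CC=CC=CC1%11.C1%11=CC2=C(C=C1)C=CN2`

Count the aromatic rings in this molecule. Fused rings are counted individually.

2

The SMILES encodes a five-membered ring of four carbons and one oxygen, with one C=C double bond and two sp³ carbons; a seven-membered carbon ring with three C=C double bonds and one sp³ carbon; a six-membered carbon ring with three alternating C=C double bonds, fused to a five-membered ring containing one N–H nitrogen and two C=C double bonds.
The 5-membered ring with one oxygen has two sp³ carbons, so it is not fully conjugated — not aromatic (2,3-dihydrofuran).
The 7-membered ring has one sp³ carbon, so it is not fully conjugated — not aromatic (cycloheptatriene).
The fused 6/5-membered bicyclic (with one N–H) is a single π system with 9 sp² atoms and 10 π electrons from ring double bonds plus a heteroatom lone pair. 10 = 4(2)+2, so the system is aromatic and both rings count as aromatic (indole).
2 of the 4 rings are aromatic. Total: 2.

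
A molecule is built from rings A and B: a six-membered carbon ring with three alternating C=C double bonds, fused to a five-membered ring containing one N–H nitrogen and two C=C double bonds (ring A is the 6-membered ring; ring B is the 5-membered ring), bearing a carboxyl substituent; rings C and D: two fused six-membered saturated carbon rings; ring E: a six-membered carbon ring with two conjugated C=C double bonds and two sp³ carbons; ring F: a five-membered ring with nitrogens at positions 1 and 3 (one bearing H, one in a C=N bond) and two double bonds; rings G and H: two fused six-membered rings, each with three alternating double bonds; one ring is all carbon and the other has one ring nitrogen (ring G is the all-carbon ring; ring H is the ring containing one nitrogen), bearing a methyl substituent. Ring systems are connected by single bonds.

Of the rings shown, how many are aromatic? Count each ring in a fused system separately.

5

Rings A and B form a fused bicyclic system (with one N–H) with 9 sp² atoms and 10 π electrons from ring double bonds plus a heteroatom lone pair. 10 = 4(2)+2, so the system is aromatic and both rings count as aromatic (indole).
Ring C has only sp³ atoms, so it is not fully conjugated — not aromatic (cyclohexane ring).
Ring D has only sp³ atoms, so it is not fully conjugated — not aromatic (cyclohexane ring).
Ring E has two sp³ carbons, so it is not fully conjugated — not aromatic (1,3-cyclohexadiene).
Ring F is planar and fully conjugated; 2 ring double bonds (4 π electrons) plus a heteroatom lone pair (2) give 6 π electrons. That satisfies 4n+2 with n=1, so ring F is aromatic (imidazole).
Rings G and H form a fused bicyclic system (with one nitrogen) with 10 sp² atoms and 10 π electrons from ring double bonds. 10 = 4(2)+2, so the system is aromatic and both rings count as aromatic (quinoline).
Aromatic: A, B, F, G, H. Total: 5.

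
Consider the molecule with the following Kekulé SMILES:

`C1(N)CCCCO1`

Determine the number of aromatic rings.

The SMILES encodes a six-membered saturated ring of five carbons and one oxygen.
The 6-membered ring with one oxygen has only sp³ atoms, so it is not fully conjugated — not aromatic (tetrahydropyran).

0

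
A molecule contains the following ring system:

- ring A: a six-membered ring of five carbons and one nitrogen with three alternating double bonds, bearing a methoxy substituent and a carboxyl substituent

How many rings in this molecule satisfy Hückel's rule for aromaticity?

Ring A is planar and fully conjugated; 3 ring double bonds give 6 π electrons. 6 = 4(1)+2, so ring A is aromatic (pyridine).

1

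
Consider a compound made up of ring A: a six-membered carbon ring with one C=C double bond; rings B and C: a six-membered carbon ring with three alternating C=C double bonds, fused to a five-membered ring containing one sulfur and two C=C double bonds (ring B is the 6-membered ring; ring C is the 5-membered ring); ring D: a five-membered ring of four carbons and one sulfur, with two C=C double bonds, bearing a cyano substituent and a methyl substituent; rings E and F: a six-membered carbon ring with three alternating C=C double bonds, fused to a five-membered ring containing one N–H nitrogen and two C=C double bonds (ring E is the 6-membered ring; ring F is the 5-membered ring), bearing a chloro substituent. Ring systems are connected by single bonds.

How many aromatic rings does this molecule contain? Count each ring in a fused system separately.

Ring A has four sp³ carbons, so it is not fully conjugated — not aromatic (cyclohexene).
Rings B and C form a fused bicyclic system (with one sulfur) with 9 sp² atoms and 10 π electrons from ring double bonds plus a heteroatom lone pair. 10 = 4(2)+2, so the system is aromatic and both rings count as aromatic (benzothiophene).
Ring D is planar and fully conjugated; 2 ring double bonds (4 π electrons) plus a heteroatom lone pair (2) give 6 π electrons. That satisfies 4n+2 with n=1, so ring D is aromatic (thiophene).
Rings E and F form a fused bicyclic system (with one N–H) with 9 sp² atoms and 10 π electrons from ring double bonds plus a heteroatom lone pair. 10 = 4(2)+2, so the system is aromatic and both rings count as aromatic (indole).
Aromatic: B, C, D, E, F. Total: 5.

5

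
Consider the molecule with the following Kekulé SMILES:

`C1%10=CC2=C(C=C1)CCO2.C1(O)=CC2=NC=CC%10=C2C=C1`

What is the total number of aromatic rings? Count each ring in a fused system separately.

The SMILES encodes a six-membered carbon ring with three alternating C=C double bonds, fused to a five-membered ring containing one oxygen and two sp³ carbons; two fused six-membered rings, each with three alternating double bonds; one ring is all carbon and the other has one ring nitrogen.
The 6-membered ring has a continuous p-orbital overlap around the ring; 3 ring double bonds give 6 π electrons. That satisfies 4n+2 with n=1, so it is aromatic (benzene ring).
The 5-membered ring with one oxygen has two sp³ carbons, so it is not fully conjugated — not aromatic (oxolane ring).
The fused 6/6-membered bicyclic (with one nitrogen) is a single π system with 10 sp² atoms and 10 π electrons from ring double bonds. 10 = 4(2)+2, so the system is aromatic and both rings count as aromatic (quinoline).
3 of the 4 rings are aromatic. Total: 3.

3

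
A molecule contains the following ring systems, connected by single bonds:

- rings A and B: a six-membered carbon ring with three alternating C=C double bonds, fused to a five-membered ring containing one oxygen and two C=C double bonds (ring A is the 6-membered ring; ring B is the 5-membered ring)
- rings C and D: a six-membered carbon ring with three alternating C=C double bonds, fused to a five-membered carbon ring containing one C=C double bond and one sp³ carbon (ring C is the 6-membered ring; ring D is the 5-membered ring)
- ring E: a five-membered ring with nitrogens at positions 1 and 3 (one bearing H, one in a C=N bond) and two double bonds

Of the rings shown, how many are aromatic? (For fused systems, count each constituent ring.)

4

Rings A and B form a fused bicyclic system (with one oxygen) with 9 sp² atoms and 10 π electrons from ring double bonds plus a heteroatom lone pair. 10 = 4(2)+2, so the system is aromatic and both rings count as aromatic (benzofuran).
Ring C is fully conjugated (every ring atom contributes a p orbital); 3 ring double bonds give 6 π electrons. That satisfies 4n+2 with n=1, so ring C is aromatic (benzene ring).
Ring D has one sp³ carbon, so it is not fully conjugated — not aromatic (cyclopentene ring).
Ring E is fully conjugated (every ring atom contributes a p orbital); 2 ring double bonds (4 π electrons) plus a heteroatom lone pair (2) give 6 π electrons. Since 6 = 4n+2 (n=1), ring E is aromatic (imidazole).
Aromatic: A, B, C, E. Total: 4.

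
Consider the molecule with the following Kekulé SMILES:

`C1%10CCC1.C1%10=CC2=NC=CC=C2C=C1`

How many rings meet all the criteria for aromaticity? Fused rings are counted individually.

The SMILES encodes a four-membered saturated carbon ring; two fused six-membered rings, each with three alternating double bonds; one ring is all carbon and the other has one ring nitrogen.
The 4-membered ring has only sp³ atoms, so it is not fully conjugated — not aromatic (cyclobutane).
The fused 6/6-membered bicyclic (with one nitrogen) is a single π system with 10 sp² atoms and 10 π electrons from ring double bonds. 10 = 4(2)+2, so the system is aromatic and both rings count as aromatic (quinoline).
2 of the 3 rings are aromatic. Total: 2.

2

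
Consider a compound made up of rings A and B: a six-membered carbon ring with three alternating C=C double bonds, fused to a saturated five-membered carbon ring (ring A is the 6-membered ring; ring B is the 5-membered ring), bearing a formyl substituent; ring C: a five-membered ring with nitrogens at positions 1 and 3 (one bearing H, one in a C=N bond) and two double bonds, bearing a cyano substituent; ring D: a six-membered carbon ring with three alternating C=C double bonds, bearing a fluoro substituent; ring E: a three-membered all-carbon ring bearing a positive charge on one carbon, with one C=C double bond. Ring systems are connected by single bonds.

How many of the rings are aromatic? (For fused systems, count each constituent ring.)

4

Ring A has a continuous p-orbital overlap around the ring; 3 ring double bonds give 6 π electrons. That satisfies 4n+2 with n=1, so ring A is aromatic (benzene ring).
Ring B has three sp³ carbons, so it is not fully conjugated — not aromatic (cyclopentane ring).
Ring C is planar and fully conjugated; 2 ring double bonds (4 π electrons) plus a heteroatom lone pair (2) give 6 π electrons. That satisfies 4n+2 with n=1, so ring C is aromatic (imidazole).
Ring D is planar and fully conjugated; 3 ring double bonds give 6 π electrons. Since 6 = 4n+2 (n=1), ring D is aromatic (benzene).
Ring E has a continuous p-orbital overlap around the ring; 1 ring double bond (2 π electrons) plus the carbocation's empty p orbital (0, but keeps the ring conjugated) give 2 π electrons. That satisfies 4n+2 with n=0, so ring E is aromatic (cyclopropenyl cation).
Aromatic: A, C, D, E. Total: 4.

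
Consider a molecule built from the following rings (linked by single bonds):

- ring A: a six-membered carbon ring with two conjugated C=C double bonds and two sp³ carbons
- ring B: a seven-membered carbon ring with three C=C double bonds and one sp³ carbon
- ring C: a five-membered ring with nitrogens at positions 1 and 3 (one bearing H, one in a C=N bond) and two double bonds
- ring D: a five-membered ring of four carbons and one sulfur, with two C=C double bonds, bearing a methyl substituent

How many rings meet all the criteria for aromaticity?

2

Ring A has two sp³ carbons, so it is not fully conjugated — not aromatic (1,3-cyclohexadiene).
Ring B has one sp³ carbon, so it is not fully conjugated — not aromatic (cycloheptatriene).
Ring C is fully conjugated (every ring atom contributes a p orbital); 2 ring double bonds (4 π electrons) plus a heteroatom lone pair (2) give 6 π electrons. Since 6 = 4n+2 (n=1), ring C is aromatic (imidazole).
Ring D has a continuous p-orbital overlap around the ring; 2 ring double bonds (4 π electrons) plus a heteroatom lone pair (2) give 6 π electrons. Since 6 = 4n+2 (n=1), ring D is aromatic (thiophene).
Aromatic: C, D. Total: 2.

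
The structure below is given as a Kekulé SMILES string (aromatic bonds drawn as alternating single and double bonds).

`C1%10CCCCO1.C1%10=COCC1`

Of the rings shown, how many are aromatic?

0

The SMILES encodes a six-membered saturated ring of five carbons and one oxygen; a five-membered ring of four carbons and one oxygen, with one C=C double bond and two sp³ carbons.
The 6-membered ring with one oxygen has only sp³ atoms, so it is not fully conjugated — not aromatic (tetrahydropyran).
The 5-membered ring with one oxygen has two sp³ carbons, so it is not fully conjugated — not aromatic (2,3-dihydrofuran).
None of the rings are aromatic. Total: 0.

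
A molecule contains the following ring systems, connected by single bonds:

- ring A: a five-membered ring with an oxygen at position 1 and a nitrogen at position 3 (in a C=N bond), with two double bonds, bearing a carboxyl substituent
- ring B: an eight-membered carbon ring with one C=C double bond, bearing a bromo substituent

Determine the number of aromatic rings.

1

Ring A is fully conjugated (every ring atom contributes a p orbital); 2 ring double bonds (4 π electrons) plus a heteroatom lone pair (2) give 6 π electrons. 6 = 4(1)+2, so ring A is aromatic (oxazole).
Ring B has six sp³ carbons, so it is not fully conjugated — not aromatic (cyclooctene).
Aromatic: A. Total: 1.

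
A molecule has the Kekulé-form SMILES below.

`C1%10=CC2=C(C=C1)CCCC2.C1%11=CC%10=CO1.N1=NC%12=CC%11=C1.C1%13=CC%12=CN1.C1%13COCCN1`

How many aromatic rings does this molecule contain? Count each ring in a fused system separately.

The SMILES encodes a six-membered carbon ring with three alternating C=C double bonds, fused to a saturated six-membered carbon ring; a five-membered ring of four carbons and one oxygen, with two C=C double bonds; a six-membered ring with two adjacent nitrogens and three alternating double bonds; a five-membered ring of four carbons and one nitrogen bearing a hydrogen, with two C=C double bonds; a six-membered saturated ring with an oxygen and an N–H nitrogen at positions 1 and 4.
The 6-membered ring is planar and fully conjugated; 3 ring double bonds give 6 π electrons. That satisfies 4n+2 with n=1, so it is aromatic (benzene ring).
The second 6-membered ring has four sp³ carbons, so it is not fully conjugated — not aromatic (cyclohexane ring).
The 5-membered ring with one oxygen is planar and fully conjugated; 2 ring double bonds (4 π electrons) plus a heteroatom lone pair (2) give 6 π electrons. That satisfies 4n+2 with n=1, so it is aromatic (furan).
The 6-membered ring with two nitrogens (1,2) is fully conjugated (every ring atom contributes a p orbital); 3 ring double bonds give 6 π electrons. Since 6 = 4n+2 (n=1), it is aromatic (pyridazine).
The 5-membered ring with one N–H is fully conjugated (every ring atom contributes a p orbital); 2 ring double bonds (4 π electrons) plus a heteroatom lone pair (2) give 6 π electrons. That satisfies 4n+2 with n=1, so it is aromatic (pyrrole).
The 6-membered ring with one oxygen and one N–H (1,4) has only sp³ atoms, so it is not fully conjugated — not aromatic (morpholine).
4 of the 6 rings are aromatic. Total: 4.

4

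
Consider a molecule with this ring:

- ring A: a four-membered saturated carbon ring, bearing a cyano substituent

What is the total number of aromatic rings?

Ring A has only sp³ atoms, so it is not fully conjugated — not aromatic (cyclobutane).

0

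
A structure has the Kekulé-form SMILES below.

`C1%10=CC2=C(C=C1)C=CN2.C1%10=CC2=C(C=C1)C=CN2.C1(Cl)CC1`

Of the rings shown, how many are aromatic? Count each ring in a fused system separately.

4

The SMILES encodes a six-membered carbon ring with three alternating C=C double bonds, fused to a five-membered ring containing one N–H nitrogen and two C=C double bonds; a six-membered carbon ring with three alternating C=C double bonds, fused to a five-membered ring containing one N–H nitrogen and two C=C double bonds; a three-membered saturated carbon ring.
The fused 6/5-membered bicyclic (with one N–H) is a single π system with 9 sp² atoms and 10 π electrons from ring double bonds plus a heteroatom lone pair. 10 = 4(2)+2, so the system is aromatic and both rings count as aromatic (indole).
The fused 6/5-membered bicyclic (with one N–H) is a single π system with 9 sp² atoms and 10 π electrons from ring double bonds plus a heteroatom lone pair. 10 = 4(2)+2, so the system is aromatic and both rings count as aromatic (indole).
The 3-membered ring has only sp³ atoms, so it is not fully conjugated — not aromatic (cyclopropane).
4 of the 5 rings are aromatic. Total: 4.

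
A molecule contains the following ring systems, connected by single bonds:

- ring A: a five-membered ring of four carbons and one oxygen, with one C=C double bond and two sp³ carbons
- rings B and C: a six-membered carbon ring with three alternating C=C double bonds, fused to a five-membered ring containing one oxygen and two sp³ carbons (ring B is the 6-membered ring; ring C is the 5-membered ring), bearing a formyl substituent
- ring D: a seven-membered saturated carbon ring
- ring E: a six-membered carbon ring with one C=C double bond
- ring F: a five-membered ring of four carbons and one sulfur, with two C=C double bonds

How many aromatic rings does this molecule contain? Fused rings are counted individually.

2

Ring A has two sp³ carbons, so it is not fully conjugated — not aromatic (2,3-dihydrofuran).
Ring B is fully conjugated (every ring atom contributes a p orbital); 3 ring double bonds give 6 π electrons. 6 = 4(1)+2, so ring B is aromatic (benzene ring).
Ring C has two sp³ carbons, so it is not fully conjugated — not aromatic (oxolane ring).
Ring D has only sp³ atoms, so it is not fully conjugated — not aromatic (cycloheptane).
Ring E has four sp³ carbons, so it is not fully conjugated — not aromatic (cyclohexene).
Ring F is fully conjugated (every ring atom contributes a p orbital); 2 ring double bonds (4 π electrons) plus a heteroatom lone pair (2) give 6 π electrons. That satisfies 4n+2 with n=1, so ring F is aromatic (thiophene).
Aromatic: B, F. Total: 2.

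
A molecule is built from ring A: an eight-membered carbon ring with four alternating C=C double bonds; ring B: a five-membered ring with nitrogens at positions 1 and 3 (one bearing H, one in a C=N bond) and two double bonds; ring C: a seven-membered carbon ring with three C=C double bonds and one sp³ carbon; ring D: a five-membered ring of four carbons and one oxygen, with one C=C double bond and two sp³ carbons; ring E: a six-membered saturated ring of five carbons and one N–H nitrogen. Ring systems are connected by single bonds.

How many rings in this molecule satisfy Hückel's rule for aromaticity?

Ring A has only sp² ring atoms; a planar conformation would have a fully conjugated π system of 8 electrons. But 8 = 4(2), which is 4n not 4n+2, so ring A is not aromatic (cyclooctatetraene) — cyclooctatetraene distorts into a non-planar tub to avoid antiaromaticity.
Ring B is fully conjugated (every ring atom contributes a p orbital); 2 ring double bonds (4 π electrons) plus a heteroatom lone pair (2) give 6 π electrons. Since 6 = 4n+2 (n=1), ring B is aromatic (imidazole).
Ring C has one sp³ carbon, so it is not fully conjugated — not aromatic (cycloheptatriene).
Ring D has two sp³ carbons, so it is not fully conjugated — not aromatic (2,3-dihydrofuran).
Ring E has only sp³ atoms, so it is not fully conjugated — not aromatic (piperidine).
Aromatic: B. Total: 1.

1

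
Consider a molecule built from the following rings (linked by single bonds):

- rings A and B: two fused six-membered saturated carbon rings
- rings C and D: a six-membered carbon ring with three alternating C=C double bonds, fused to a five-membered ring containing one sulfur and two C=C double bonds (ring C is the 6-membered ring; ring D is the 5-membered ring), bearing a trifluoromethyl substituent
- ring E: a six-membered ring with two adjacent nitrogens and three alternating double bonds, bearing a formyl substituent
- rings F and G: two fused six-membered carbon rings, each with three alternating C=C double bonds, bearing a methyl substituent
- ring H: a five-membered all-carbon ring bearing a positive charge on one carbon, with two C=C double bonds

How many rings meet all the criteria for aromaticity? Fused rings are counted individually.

5

Ring A has only sp³ atoms, so it is not fully conjugated — not aromatic (cyclohexane ring).
Ring B has only sp³ atoms, so it is not fully conjugated — not aromatic (cyclohexane ring).
Rings C and D form a fused bicyclic system (with one sulfur) with 9 sp² atoms and 10 π electrons from ring double bonds plus a heteroatom lone pair. 10 = 4(2)+2, so the system is aromatic and both rings count as aromatic (benzothiophene).
Ring E is planar and fully conjugated; 3 ring double bonds give 6 π electrons. That satisfies 4n+2 with n=1, so ring E is aromatic (pyridazine).
Rings F and G form a fused bicyclic system with 10 sp² atoms and 10 π electrons from ring double bonds. 10 = 4(2)+2, so the system is aromatic and both rings count as aromatic (naphthalene).
Ring H has only sp² ring atoms; a planar conformation would have a fully conjugated π system of 4 electrons. But 4 = 4(1), which is 4n not 4n+2, so ring H is not aromatic (cyclopentadienyl cation).
Aromatic: C, D, E, F, G. Total: 5.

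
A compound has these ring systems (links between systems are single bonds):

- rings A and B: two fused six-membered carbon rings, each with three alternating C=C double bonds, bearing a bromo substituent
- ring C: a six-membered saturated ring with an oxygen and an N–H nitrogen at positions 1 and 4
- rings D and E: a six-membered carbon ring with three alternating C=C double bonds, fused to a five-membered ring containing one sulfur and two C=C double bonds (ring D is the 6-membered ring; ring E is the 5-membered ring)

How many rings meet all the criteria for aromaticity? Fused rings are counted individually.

Rings A and B form a fused bicyclic system with 10 sp² atoms and 10 π electrons from ring double bonds. 10 = 4(2)+2, so the system is aromatic and both rings count as aromatic (naphthalene).
Ring C has only sp³ atoms, so it is not fully conjugated — not aromatic (morpholine).
Rings D and E form a fused bicyclic system (with one sulfur) with 9 sp² atoms and 10 π electrons from ring double bonds plus a heteroatom lone pair. 10 = 4(2)+2, so the system is aromatic and both rings count as aromatic (benzothiophene).
Aromatic: A, B, D, E. Total: 4.

4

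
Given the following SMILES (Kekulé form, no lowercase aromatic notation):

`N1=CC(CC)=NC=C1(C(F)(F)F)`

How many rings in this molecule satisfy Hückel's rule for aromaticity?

1

The SMILES encodes a six-membered ring with nitrogens at positions 1 and 4 and three alternating double bonds.
The 6-membered ring with two nitrogens (1,4) is planar and fully conjugated; 3 ring double bonds give 6 π electrons. That satisfies 4n+2 with n=1, so it is aromatic (pyrazine).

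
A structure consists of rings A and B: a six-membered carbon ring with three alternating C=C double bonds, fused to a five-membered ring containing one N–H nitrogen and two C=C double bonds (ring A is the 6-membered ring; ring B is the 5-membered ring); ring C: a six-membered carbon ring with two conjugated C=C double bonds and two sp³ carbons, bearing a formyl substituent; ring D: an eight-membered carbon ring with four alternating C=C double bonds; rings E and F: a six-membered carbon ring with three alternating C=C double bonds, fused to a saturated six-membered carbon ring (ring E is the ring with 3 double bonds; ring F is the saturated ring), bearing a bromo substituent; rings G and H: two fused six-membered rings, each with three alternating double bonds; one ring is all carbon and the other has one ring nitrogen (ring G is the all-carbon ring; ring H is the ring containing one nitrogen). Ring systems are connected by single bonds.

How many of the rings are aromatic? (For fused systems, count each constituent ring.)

5

Rings A and B form a fused bicyclic system (with one N–H) with 9 sp² atoms and 10 π electrons from ring double bonds plus a heteroatom lone pair. 10 = 4(2)+2, so the system is aromatic and both rings count as aromatic (indole).
Ring C has two sp³ carbons, so it is not fully conjugated — not aromatic (1,3-cyclohexadiene).
Ring D has only sp² ring atoms; a planar conformation would have a fully conjugated π system of 8 electrons. But 8 = 4(2), which is 4n not 4n+2, so ring D is not aromatic (cyclooctatetraene) — cyclooctatetraene distorts into a non-planar tub to avoid antiaromaticity.
Ring E is planar and fully conjugated; 3 ring double bonds give 6 π electrons. 6 = 4(1)+2, so ring E is aromatic (benzene ring).
Ring F has four sp³ carbons, so it is not fully conjugated — not aromatic (cyclohexane ring).
Rings G and H form a fused bicyclic system (with one nitrogen) with 10 sp² atoms and 10 π electrons from ring double bonds. 10 = 4(2)+2, so the system is aromatic and both rings count as aromatic (quinoline).
Aromatic: A, B, E, G, H. Total: 5.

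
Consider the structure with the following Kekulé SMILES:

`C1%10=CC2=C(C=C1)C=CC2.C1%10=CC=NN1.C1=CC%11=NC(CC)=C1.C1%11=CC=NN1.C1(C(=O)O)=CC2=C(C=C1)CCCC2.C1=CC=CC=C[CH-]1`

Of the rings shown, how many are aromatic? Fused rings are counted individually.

5

The SMILES encodes a six-membered carbon ring with three alternating C=C double bonds, fused to a five-membered carbon ring containing one C=C double bond and one sp³ carbon; a five-membered ring with two adjacent nitrogens (one bearing H, one in a double bond) and two double bonds; a six-membered ring of five carbons and one nitrogen with three alternating double bonds; a five-membered ring with two adjacent nitrogens (one bearing H, one in a double bond) and two double bonds; a six-membered carbon ring with three alternating C=C double bonds, fused to a saturated six-membered carbon ring; a seven-membered all-carbon ring bearing a negative charge on one carbon, with three C=C double bonds.
The 6-membered ring is planar and fully conjugated; 3 ring double bonds give 6 π electrons. That satisfies 4n+2 with n=1, so it is aromatic (benzene ring).
The 5-membered ring has one sp³ carbon, so it is not fully conjugated — not aromatic (cyclopentene ring).
The 5-membered ring with two adjacent nitrogens (one N–H, one =N–) has a continuous p-orbital overlap around the ring; 2 ring double bonds (4 π electrons) plus a heteroatom lone pair (2) give 6 π electrons. Since 6 = 4n+2 (n=1), it is aromatic (pyrazole).
The 6-membered ring with one nitrogen is planar and fully conjugated; 3 ring double bonds give 6 π electrons. Since 6 = 4n+2 (n=1), it is aromatic (pyridine).
The second 5-membered ring with two adjacent nitrogens (one N–H, one =N–) is fully conjugated (every ring atom contributes a p orbital); 2 ring double bonds (4 π electrons) plus a heteroatom lone pair (2) give 6 π electrons. Since 6 = 4n+2 (n=1), it is aromatic (pyrazole).
The second 6-membered ring is fully conjugated (every ring atom contributes a p orbital); 3 ring double bonds give 6 π electrons. 6 = 4(1)+2, so it is aromatic (benzene ring).
The third 6-membered ring has four sp³ carbons, so it is not fully conjugated — not aromatic (cyclohexane ring).
The 7-membered ring has only sp² ring atoms; a planar conformation would have a fully conjugated π system of 8 electrons. But 8 = 4(2), which is 4n not 4n+2, so it is not aromatic (cycloheptatrienyl anion).
5 of the 8 rings are aromatic. Total: 5.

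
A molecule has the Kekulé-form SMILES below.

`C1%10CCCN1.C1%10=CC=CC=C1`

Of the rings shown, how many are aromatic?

The SMILES encodes a five-membered saturated ring of four carbons and one N–H nitrogen; a six-membered carbon ring with three alternating C=C double bonds.
The 5-membered ring with one N–H has only sp³ atoms, so it is not fully conjugated — not aromatic (pyrrolidine).
The 6-membered ring has a continuous p-orbital overlap around the ring; 3 ring double bonds give 6 π electrons. Since 6 = 4n+2 (n=1), it is aromatic (benzene).
1 of the 2 rings is aromatic. Total: 1.

1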